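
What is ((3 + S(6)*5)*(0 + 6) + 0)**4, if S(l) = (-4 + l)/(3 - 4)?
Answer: 3111696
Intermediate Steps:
S(l) = 4 - l (S(l) = (-4 + l)/(-1) = (-4 + l)*(-1) = 4 - l)
((3 + S(6)*5)*(0 + 6) + 0)**4 = ((3 + (4 - 1*6)*5)*(0 + 6) + 0)**4 = ((3 + (4 - 6)*5)*6 + 0)**4 = ((3 - 2*5)*6 + 0)**4 = ((3 - 10)*6 + 0)**4 = (-7*6 + 0)**4 = (-42 + 0)**4 = (-42)**4 = 3111696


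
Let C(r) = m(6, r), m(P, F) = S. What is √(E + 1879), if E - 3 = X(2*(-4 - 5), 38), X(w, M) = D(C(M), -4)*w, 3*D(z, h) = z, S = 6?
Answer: √1846 ≈ 42.965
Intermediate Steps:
m(P, F) = 6
C(r) = 6
D(z, h) = z/3
X(w, M) = 2*w (X(w, M) = ((⅓)*6)*w = 2*w)
E = -33 (E = 3 + 2*(2*(-4 - 5)) = 3 + 2*(2*(-9)) = 3 + 2*(-18) = 3 - 36 = -33)
√(E + 1879) = √(-33 + 1879) = √1846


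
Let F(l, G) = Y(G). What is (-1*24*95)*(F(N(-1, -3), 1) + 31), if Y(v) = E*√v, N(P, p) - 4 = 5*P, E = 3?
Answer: -77520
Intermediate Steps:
N(P, p) = 4 + 5*P
Y(v) = 3*√v
F(l, G) = 3*√G
(-1*24*95)*(F(N(-1, -3), 1) + 31) = (-1*24*95)*(3*√1 + 31) = (-24*95)*(3*1 + 31) = -2280*(3 + 31) = -2280*34 = -77520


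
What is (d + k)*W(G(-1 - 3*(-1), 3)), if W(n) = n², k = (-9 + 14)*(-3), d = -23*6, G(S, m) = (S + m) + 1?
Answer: -5508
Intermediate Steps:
G(S, m) = 1 + S + m
d = -138
k = -15 (k = 5*(-3) = -15)
(d + k)*W(G(-1 - 3*(-1), 3)) = (-138 - 15)*(1 + (-1 - 3*(-1)) + 3)² = -153*(1 + (-1 + 3) + 3)² = -153*(1 + 2 + 3)² = -153*6² = -153*36 = -5508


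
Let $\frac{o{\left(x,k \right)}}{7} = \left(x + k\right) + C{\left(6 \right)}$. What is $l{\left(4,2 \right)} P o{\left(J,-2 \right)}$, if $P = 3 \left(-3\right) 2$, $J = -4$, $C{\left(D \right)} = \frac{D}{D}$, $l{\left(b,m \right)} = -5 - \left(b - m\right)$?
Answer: $-4410$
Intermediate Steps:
$l{\left(b,m \right)} = -5 + m - b$ ($l{\left(b,m \right)} = -5 - \left(b - m\right) = -5 + m - b$)
$C{\left(D \right)} = 1$
$o{\left(x,k \right)} = 7 + 7 k + 7 x$ ($o{\left(x,k \right)} = 7 \left(\left(x + k\right) + 1\right) = 7 \left(\left(k + x\right) + 1\right) = 7 \left(1 + k + x\right) = 7 + 7 k + 7 x$)
$P = -18$ ($P = \left(-9\right) 2 = -18$)
$l{\left(4,2 \right)} P o{\left(J,-2 \right)} = \left(-5 + 2 - 4\right) \left(-18\right) \left(7 + 7 \left(-2\right) + 7 \left(-4\right)\right) = \left(-5 + 2 - 4\right) \left(-18\right) \left(7 - 14 - 28\right) = \left(-7\right) \left(-18\right) \left(-35\right) = 126 \left(-35\right) = -4410$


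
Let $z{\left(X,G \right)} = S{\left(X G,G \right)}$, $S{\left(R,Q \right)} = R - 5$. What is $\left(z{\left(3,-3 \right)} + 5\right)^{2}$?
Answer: $81$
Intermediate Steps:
$S{\left(R,Q \right)} = -5 + R$
$z{\left(X,G \right)} = -5 + G X$ ($z{\left(X,G \right)} = -5 + X G = -5 + G X$)
$\left(z{\left(3,-3 \right)} + 5\right)^{2} = \left(\left(-5 - 9\right) + 5\right)^{2} = \left(-14 + 5\right)^{2} = \left(-9\right)^{2} = 81$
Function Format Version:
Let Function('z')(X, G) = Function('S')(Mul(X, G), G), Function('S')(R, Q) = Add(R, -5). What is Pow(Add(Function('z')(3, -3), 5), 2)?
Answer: 81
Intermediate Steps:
Function('S')(R, Q) = Add(-5, R)
Function('z')(X, G) = Add(-5, Mul(G, X)) (Function('z')(X, G) = Add(-5, Mul(X, G)) = Add(-5, Mul(G, X)))
Pow(Add(Function('z')(3, -3), 5), 2) = Pow(Add(Add(-5, Mul(-3, 3)), 5), 2) = Pow(Add(Add(-5, -9), 5), 2) = Pow(Add(-14, 5), 2) = Pow(-9, 2) = 81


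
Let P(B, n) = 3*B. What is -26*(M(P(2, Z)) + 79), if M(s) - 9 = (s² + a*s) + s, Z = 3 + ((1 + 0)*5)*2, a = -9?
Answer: -1976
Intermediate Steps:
Z = 13 (Z = 3 + (1*5)*2 = 3 + 5*2 = 3 + 10 = 13)
M(s) = 9 + s² - 8*s (M(s) = 9 + ((s² - 9*s) + s) = 9 + (s² - 8*s) = 9 + s² - 8*s)
-26*(M(P(2, Z)) + 79) = -26*((9 + (3*2)² - 24*2) + 79) = -26*((9 + 6² - 8*6) + 79) = -26*((9 + 36 - 48) + 79) = -26*(-3 + 79) = -26*76 = -1976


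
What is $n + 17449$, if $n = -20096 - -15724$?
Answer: $13077$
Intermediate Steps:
$n = -4372$ ($n = -20096 + 15724 = -4372$)
$n + 17449 = -4372 + 17449 = 13077$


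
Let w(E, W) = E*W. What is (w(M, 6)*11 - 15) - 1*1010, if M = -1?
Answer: -1091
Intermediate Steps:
(w(M, 6)*11 - 15) - 1*1010 = (-1*6*11 - 15) - 1*1010 = (-6*11 - 15) - 1010 = (-66 - 15) - 1010 = -81 - 1010 = -1091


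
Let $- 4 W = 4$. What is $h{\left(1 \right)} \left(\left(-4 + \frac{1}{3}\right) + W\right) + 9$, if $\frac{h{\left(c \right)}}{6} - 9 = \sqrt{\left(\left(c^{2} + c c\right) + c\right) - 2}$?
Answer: $-271$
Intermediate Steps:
$h{\left(c \right)} = 54 + 6 \sqrt{-2 + c + 2 c^{2}}$ ($h{\left(c \right)} = 54 + 6 \sqrt{\left(\left(c^{2} + c c\right) + c\right) - 2} = 54 + 6 \sqrt{\left(\left(c^{2} + c^{2}\right) + c\right) - 2} = 54 + 6 \sqrt{\left(2 c^{2} + c\right) - 2} = 54 + 6 \sqrt{\left(c + 2 c^{2}\right) - 2} = 54 + 6 \sqrt{-2 + c + 2 c^{2}}$)
$W = -1$ ($W = \left(- \frac{1}{4}\right) 4 = -1$)
$h{\left(1 \right)} \left(\left(-4 + \frac{1}{3}\right) + W\right) + 9 = \left(54 + 6 \sqrt{-2 + 1 + 2 \cdot 1^{2}}\right) \left(\left(-4 + \frac{1}{3}\right) - 1\right) + 9 = \left(54 + 6 \sqrt{-2 + 1 + 2 \cdot 1}\right) \left(\left(-4 + \frac{1}{3}\right) - 1\right) + 9 = \left(54 + 6 \sqrt{-2 + 1 + 2}\right) \left(- \frac{11}{3} - 1\right) + 9 = \left(54 + 6 \sqrt{1}\right) \left(- \frac{14}{3}\right) + 9 = \left(54 + 6 \cdot 1\right) \left(- \frac{14}{3}\right) + 9 = \left(54 + 6\right) \left(- \frac{14}{3}\right) + 9 = 60 \left(- \frac{14}{3}\right) + 9 = -280 + 9 = -271$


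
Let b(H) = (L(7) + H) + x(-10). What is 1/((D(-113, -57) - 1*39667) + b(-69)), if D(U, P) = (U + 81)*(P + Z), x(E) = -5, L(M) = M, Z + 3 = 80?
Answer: -1/40374 ≈ -2.4768e-5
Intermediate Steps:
Z = 77 (Z = -3 + 80 = 77)
D(U, P) = (77 + P)*(81 + U) (D(U, P) = (U + 81)*(P + 77) = (81 + U)*(77 + P) = (77 + P)*(81 + U))
b(H) = 2 + H (b(H) = (7 + H) - 5 = 2 + H)
1/((D(-113, -57) - 1*39667) + b(-69)) = 1/(((6237 + 77*(-113) + 81*(-57) - 57*(-113)) - 1*39667) + (2 - 69)) = 1/(((6237 - 8701 - 4617 + 6441) - 39667) - 67) = 1/((-640 - 39667) - 67) = 1/(-40307 - 67) = 1/(-40374) = -1/40374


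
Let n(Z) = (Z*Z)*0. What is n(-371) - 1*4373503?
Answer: -4373503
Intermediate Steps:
n(Z) = 0 (n(Z) = Z²*0 = 0)
n(-371) - 1*4373503 = 0 - 1*4373503 = 0 - 4373503 = -4373503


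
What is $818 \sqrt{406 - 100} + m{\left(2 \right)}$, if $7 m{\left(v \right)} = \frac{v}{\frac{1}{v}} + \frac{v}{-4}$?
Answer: $\frac{1}{2} + 2454 \sqrt{34} \approx 14310.0$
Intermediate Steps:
$m{\left(v \right)} = - \frac{v}{28} + \frac{v^{2}}{7}$ ($m{\left(v \right)} = \frac{\frac{v}{\frac{1}{v}} + \frac{v}{-4}}{7} = \frac{v v + v \left(- \frac{1}{4}\right)}{7} = \frac{v^{2} - \frac{v}{4}}{7} = - \frac{v}{28} + \frac{v^{2}}{7}$)
$818 \sqrt{406 - 100} + m{\left(2 \right)} = 818 \sqrt{406 - 100} + \frac{1}{28} \cdot 2 \left(-1 + 4 \cdot 2\right) = 818 \sqrt{306} + \frac{1}{28} \cdot 2 \left(-1 + 8\right) = 818 \cdot 3 \sqrt{34} + \frac{1}{28} \cdot 2 \cdot 7 = 2454 \sqrt{34} + \frac{1}{2} = \frac{1}{2} + 2454 \sqrt{34}$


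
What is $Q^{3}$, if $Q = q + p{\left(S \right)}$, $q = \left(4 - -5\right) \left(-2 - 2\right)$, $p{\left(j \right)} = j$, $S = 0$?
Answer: $-46656$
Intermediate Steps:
$q = -36$ ($q = \left(4 + 5\right) \left(-4\right) = 9 \left(-4\right) = -36$)
$Q = -36$ ($Q = -36 + 0 = -36$)
$Q^{3} = \left(-36\right)^{3} = -46656$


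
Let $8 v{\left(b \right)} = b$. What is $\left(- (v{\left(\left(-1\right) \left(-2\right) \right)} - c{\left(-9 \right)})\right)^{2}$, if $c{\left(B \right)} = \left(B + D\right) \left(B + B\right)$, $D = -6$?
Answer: $\frac{1164241}{16} \approx 72765.0$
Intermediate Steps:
$v{\left(b \right)} = \frac{b}{8}$
$c{\left(B \right)} = 2 B \left(-6 + B\right)$ ($c{\left(B \right)} = \left(B - 6\right) \left(B + B\right) = \left(-6 + B\right) 2 B = 2 B \left(-6 + B\right)$)
$\left(- (v{\left(\left(-1\right) \left(-2\right) \right)} - c{\left(-9 \right)})\right)^{2} = \left(- (\frac{\left(-1\right) \left(-2\right)}{8} - 2 \left(-9\right) \left(-6 - 9\right))\right)^{2} = \left(- (\frac{1}{8} \cdot 2 - 2 \left(-9\right) \left(-15\right))\right)^{2} = \left(- (\frac{1}{4} - 270)\right)^{2} = \left(\left(-1\right) \left(- \frac{1079}{4}\right)\right)^{2} = \left(\frac{1079}{4}\right)^{2} = \frac{1164241}{16}$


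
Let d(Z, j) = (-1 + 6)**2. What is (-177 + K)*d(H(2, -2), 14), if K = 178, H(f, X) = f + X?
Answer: 25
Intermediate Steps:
H(f, X) = X + f
d(Z, j) = 25 (d(Z, j) = 5**2 = 25)
(-177 + K)*d(H(2, -2), 14) = (-177 + 178)*25 = 1*25 = 25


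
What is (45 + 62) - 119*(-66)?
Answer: 7961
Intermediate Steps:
(45 + 62) - 119*(-66) = 107 + 7854 = 7961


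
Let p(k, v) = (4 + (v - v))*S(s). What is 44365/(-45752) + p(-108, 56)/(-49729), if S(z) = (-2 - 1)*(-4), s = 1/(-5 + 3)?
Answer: -116232799/119747432 ≈ -0.97065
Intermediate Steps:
s = -½ (s = 1/(-2) = -½ ≈ -0.50000)
S(z) = 12 (S(z) = -3*(-4) = 12)
p(k, v) = 48 (p(k, v) = (4 + (v - v))*12 = (4 + 0)*12 = 4*12 = 48)
44365/(-45752) + p(-108, 56)/(-49729) = 44365/(-45752) + 48/(-49729) = 44365*(-1/45752) + 48*(-1/49729) = -2335/2408 - 48/49729 = -116232799/119747432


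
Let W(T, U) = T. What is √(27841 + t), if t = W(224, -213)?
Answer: √28065 ≈ 167.53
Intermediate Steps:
t = 224
√(27841 + t) = √(27841 + 224) = √28065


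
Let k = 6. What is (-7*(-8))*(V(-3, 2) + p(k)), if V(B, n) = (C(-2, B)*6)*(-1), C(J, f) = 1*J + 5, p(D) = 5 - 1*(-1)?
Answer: -672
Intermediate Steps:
p(D) = 6 (p(D) = 5 + 1 = 6)
C(J, f) = 5 + J (C(J, f) = J + 5 = 5 + J)
V(B, n) = -18 (V(B, n) = ((5 - 2)*6)*(-1) = (3*6)*(-1) = 18*(-1) = -18)
(-7*(-8))*(V(-3, 2) + p(k)) = (-7*(-8))*(-18 + 6) = 56*(-12) = -672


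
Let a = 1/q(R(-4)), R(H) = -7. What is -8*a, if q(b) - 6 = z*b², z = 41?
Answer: -8/2015 ≈ -0.0039702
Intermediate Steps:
q(b) = 6 + 41*b²
a = 1/2015 (a = 1/(6 + 41*(-7)²) = 1/(6 + 41*49) = 1/(6 + 2009) = 1/2015 ≈ 0.00049628)
-8*a = -8*1/2015 = -8/2015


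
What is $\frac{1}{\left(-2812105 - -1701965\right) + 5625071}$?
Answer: $\frac{1}{4514931} \approx 2.2149 \cdot 10^{-7}$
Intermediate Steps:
$\frac{1}{\left(-2812105 - -1701965\right) + 5625071} = \frac{1}{\left(-2812105 + 1701965\right) + 5625071} = \frac{1}{-1110140 + 5625071} = \frac{1}{4514931}$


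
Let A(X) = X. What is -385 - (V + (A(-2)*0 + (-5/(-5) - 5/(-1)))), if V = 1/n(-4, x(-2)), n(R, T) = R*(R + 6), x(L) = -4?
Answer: -3127/8 ≈ -390.88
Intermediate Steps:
n(R, T) = R*(6 + R)
V = -1/8 (V = 1/(-4*(6 - 4)) = 1/(-4*2) = 1/(-8) = -1/8 ≈ -0.12500)
-385 - (V + (A(-2)*0 + (-5/(-5) - 5/(-1)))) = -385 - (-1/8 + (-2*0 + (-5/(-5) - 5/(-1)))) = -385 - (-1/8 + (0 + (-5*(-1/5) - 5*(-1)))) = -385 - (-1/8 + (0 + (1 + 5))) = -385 - (-1/8 + (0 + 6)) = -385 - (-1/8 + 6) = -385 - 1*47/8 = -385 - 47/8 = -3127/8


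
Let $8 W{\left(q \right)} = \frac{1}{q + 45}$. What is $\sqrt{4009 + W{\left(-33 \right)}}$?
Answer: $\frac{\sqrt{2309190}}{24} \approx 63.317$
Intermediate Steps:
$W{\left(q \right)} = \frac{1}{8 \left(45 + q\right)}$ ($W{\left(q \right)} = \frac{1}{8 \left(q + 45\right)} = \frac{1}{8 \left(45 + q\right)}$)
$\sqrt{4009 + W{\left(-33 \right)}} = \sqrt{4009 + \frac{1}{8 \left(45 - 33\right)}} = \sqrt{4009 + \frac{1}{8 \cdot 12}} = \sqrt{4009 + \frac{1}{8} \cdot \frac{1}{12}} = \sqrt{4009 + \frac{1}{96}} = \sqrt{\frac{384865}{96}} = \frac{\sqrt{2309190}}{24}$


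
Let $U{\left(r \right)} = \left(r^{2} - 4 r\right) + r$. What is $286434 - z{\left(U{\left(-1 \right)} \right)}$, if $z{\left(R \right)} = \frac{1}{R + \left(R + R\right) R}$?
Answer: $\frac{10311623}{36} \approx 2.8643 \cdot 10^{5}$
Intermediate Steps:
$U{\left(r \right)} = r^{2} - 3 r$
$z{\left(R \right)} = \frac{1}{R + 2 R^{2}}$ ($z{\left(R \right)} = \frac{1}{R + 2 R R} = \frac{1}{R + 2 R^{2}}$)
$286434 - z{\left(U{\left(-1 \right)} \right)} = 286434 - \frac{1}{- (-3 - 1) \left(1 + 2 \left(- (-3 - 1)\right)\right)} = 286434 - \frac{1}{\left(-1\right) \left(-4\right) \left(1 + 2 \left(\left(-1\right) \left(-4\right)\right)\right)} = 286434 - \frac{1}{4 \left(1 + 2 \cdot 4\right)} = 286434 - \frac{1}{4 \left(1 + 8\right)} = 286434 - \frac{1}{4 \cdot 9} = 286434 - \frac{1}{4} \cdot \frac{1}{9} = 286434 - \frac{1}{36} = \frac{10311623}{36}$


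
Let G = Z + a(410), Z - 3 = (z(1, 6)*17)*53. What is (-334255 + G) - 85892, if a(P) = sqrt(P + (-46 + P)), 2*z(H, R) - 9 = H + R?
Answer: -412936 + 3*sqrt(86) ≈ -4.1291e+5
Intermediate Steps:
z(H, R) = 9/2 + H/2 + R/2 (z(H, R) = 9/2 + (H + R)/2 = 9/2 + (H/2 + R/2) = 9/2 + H/2 + R/2)
a(P) = sqrt(-46 + 2*P)
Z = 7211 (Z = 3 + ((9/2 + (1/2)*1 + (1/2)*6)*17)*53 = 3 + ((9/2 + 1/2 + 3)*17)*53 = 3 + (8*17)*53 = 3 + 136*53 = 3 + 7208 = 7211)
G = 7211 + 3*sqrt(86) (G = 7211 + sqrt(-46 + 2*410) = 7211 + sqrt(-46 + 820) = 7211 + sqrt(774) = 7211 + 3*sqrt(86) ≈ 7238.8)
(-334255 + G) - 85892 = (-334255 + (7211 + 3*sqrt(86))) - 85892 = (-327044 + 3*sqrt(86)) - 85892 = -412936 + 3*sqrt(86)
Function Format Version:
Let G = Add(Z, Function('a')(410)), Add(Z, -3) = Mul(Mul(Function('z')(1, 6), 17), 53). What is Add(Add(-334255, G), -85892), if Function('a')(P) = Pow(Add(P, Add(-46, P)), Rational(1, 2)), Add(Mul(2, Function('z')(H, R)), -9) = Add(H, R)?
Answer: Add(-412936, Mul(3, Pow(86, Rational(1, 2)))) ≈ -4.1291e+5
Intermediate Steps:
Function('z')(H, R) = Add(Rational(9, 2), Mul(Rational(1, 2), H), Mul(Rational(1, 2), R)) (Function('z')(H, R) = Add(Rational(9, 2), Mul(Rational(1, 2), Add(H, R))) = Add(Rational(9, 2), Add(Mul(Rational(1, 2), H), Mul(Rational(1, 2), R))) = Add(Rational(9, 2), Mul(Rational(1, 2), H), Mul(Rational(1, 2), R)))
Function('a')(P) = Pow(Add(-46, Mul(2, P)), Rational(1, 2))
Z = 7211 (Z = Add(3, Mul(Mul(Add(Rational(9, 2), Mul(Rational(1, 2), 1), Mul(Rational(1, 2), 6)), 17), 53)) = Add(3, Mul(Mul(Add(Rational(9, 2), Rational(1, 2), 3), 17), 53)) = Add(3, Mul(Mul(8, 17), 53)) = Add(3, Mul(136, 53)) = Add(3, 7208) = 7211)
G = Add(7211, Mul(3, Pow(86, Rational(1, 2)))) (G = Add(7211, Pow(Add(-46, Mul(2, 410)), Rational(1, 2))) = Add(7211, Pow(Add(-46, 820), Rational(1, 2))) = Add(7211, Pow(774, Rational(1, 2))) = Add(7211, Mul(3, Pow(86, Rational(1, 2)))) ≈ 7238.8)
Add(Add(-334255, G), -85892) = Add(Add(-334255, Add(7211, Mul(3, Pow(86, Rational(1, 2))))), -85892) = Add(Add(-327044, Mul(3, Pow(86, Rational(1, 2)))), -85892) = Add(-412936, Mul(3, Pow(86, Rational(1, 2))))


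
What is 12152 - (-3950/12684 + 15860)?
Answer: -23514161/6342 ≈ -3707.7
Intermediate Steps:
12152 - (-3950/12684 + 15860) = 12152 - (-3950*1/12684 + 15860) = 12152 - (-1975/6342 + 15860) = 12152 - 1*100582145/6342 = 12152 - 100582145/6342 = -23514161/6342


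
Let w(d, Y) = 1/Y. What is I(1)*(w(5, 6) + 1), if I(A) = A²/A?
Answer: 7/6 ≈ 1.1667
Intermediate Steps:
I(A) = A
I(1)*(w(5, 6) + 1) = 1*(1/6 + 1) = 1*(⅙ + 1) = 1*(7/6) = 7/6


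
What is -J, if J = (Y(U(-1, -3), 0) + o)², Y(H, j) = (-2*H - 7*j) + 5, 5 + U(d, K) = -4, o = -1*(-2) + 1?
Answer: -676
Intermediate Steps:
o = 3 (o = 2 + 1 = 3)
U(d, K) = -9 (U(d, K) = -5 - 4 = -9)
Y(H, j) = 5 - 7*j - 2*H (Y(H, j) = (-7*j - 2*H) + 5 = 5 - 7*j - 2*H)
J = 676 (J = ((5 - 7*0 - 2*(-9)) + 3)² = ((5 + 0 + 18) + 3)² = (23 + 3)² = 26² = 676)
-J = -1*676 = -676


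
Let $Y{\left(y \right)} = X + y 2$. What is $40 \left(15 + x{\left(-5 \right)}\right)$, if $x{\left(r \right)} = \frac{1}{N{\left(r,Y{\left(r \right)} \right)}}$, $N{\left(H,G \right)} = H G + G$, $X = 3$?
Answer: $\frac{4210}{7} \approx 601.43$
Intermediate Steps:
$Y{\left(y \right)} = 3 + 2 y$ ($Y{\left(y \right)} = 3 + y 2 = 3 + 2 y$)
$N{\left(H,G \right)} = G + G H$ ($N{\left(H,G \right)} = G H + G = G + G H$)
$x{\left(r \right)} = \frac{1}{\left(1 + r\right) \left(3 + 2 r\right)}$ ($x{\left(r \right)} = \frac{1}{\left(3 + 2 r\right) \left(1 + r\right)} = \frac{1}{\left(1 + r\right) \left(3 + 2 r\right)}$)
$40 \left(15 + x{\left(-5 \right)}\right) = 40 \left(15 + \frac{1}{\left(1 - 5\right) \left(3 + 2 \left(-5\right)\right)}\right) = 40 \left(15 + \frac{1}{\left(-4\right) \left(3 - 10\right)}\right) = 40 \left(15 - \frac{1}{4 \left(-7\right)}\right) = 40 \left(15 - - \frac{1}{28}\right) = 40 \left(15 + \frac{1}{28}\right) = 40 \cdot \frac{421}{28} = \frac{4210}{7}$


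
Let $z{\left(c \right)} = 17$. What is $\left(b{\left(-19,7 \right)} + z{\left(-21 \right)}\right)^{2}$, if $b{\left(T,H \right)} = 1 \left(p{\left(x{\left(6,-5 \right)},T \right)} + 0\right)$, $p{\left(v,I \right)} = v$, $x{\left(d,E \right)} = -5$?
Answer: $144$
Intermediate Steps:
$b{\left(T,H \right)} = -5$ ($b{\left(T,H \right)} = 1 \left(-5 + 0\right) = 1 \left(-5\right) = -5$)
$\left(b{\left(-19,7 \right)} + z{\left(-21 \right)}\right)^{2} = \left(-5 + 17\right)^{2} = 12^{2} = 144$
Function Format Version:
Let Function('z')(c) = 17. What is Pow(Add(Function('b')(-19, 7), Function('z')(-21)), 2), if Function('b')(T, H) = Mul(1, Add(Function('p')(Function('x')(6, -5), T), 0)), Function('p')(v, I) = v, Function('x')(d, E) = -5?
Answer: 144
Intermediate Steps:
Function('b')(T, H) = -5 (Function('b')(T, H) = Mul(1, Add(-5, 0)) = Mul(1, -5) = -5)
Pow(Add(Function('b')(-19, 7), Function('z')(-21)), 2) = Pow(Add(-5, 17), 2) = Pow(12, 2) = 144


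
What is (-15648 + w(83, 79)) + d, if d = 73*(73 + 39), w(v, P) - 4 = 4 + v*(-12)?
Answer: -8460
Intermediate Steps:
w(v, P) = 8 - 12*v (w(v, P) = 4 + (4 + v*(-12)) = 4 + (4 - 12*v) = 8 - 12*v)
d = 8176 (d = 73*112 = 8176)
(-15648 + w(83, 79)) + d = (-15648 + (8 - 12*83)) + 8176 = (-15648 + (8 - 996)) + 8176 = (-15648 - 988) + 8176 = -16636 + 8176 = -8460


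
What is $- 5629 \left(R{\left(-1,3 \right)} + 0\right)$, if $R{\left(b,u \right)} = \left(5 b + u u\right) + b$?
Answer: $-16887$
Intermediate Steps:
$R{\left(b,u \right)} = u^{2} + 6 b$ ($R{\left(b,u \right)} = \left(5 b + u^{2}\right) + b = \left(u^{2} + 5 b\right) + b = u^{2} + 6 b$)
$- 5629 \left(R{\left(-1,3 \right)} + 0\right) = - 5629 \left(\left(3^{2} + 6 \left(-1\right)\right) + 0\right) = - 5629 \left(\left(9 - 6\right) + 0\right) = - 5629 \left(3 + 0\right) = - 5629 \cdot 3 = \left(-1\right) 16887 = -16887$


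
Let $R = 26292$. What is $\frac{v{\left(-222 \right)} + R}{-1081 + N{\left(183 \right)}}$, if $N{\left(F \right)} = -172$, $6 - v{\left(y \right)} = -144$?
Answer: $- \frac{26442}{1253} \approx -21.103$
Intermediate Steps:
$v{\left(y \right)} = 150$ ($v{\left(y \right)} = 6 - -144 = 6 + 144 = 150$)
$\frac{v{\left(-222 \right)} + R}{-1081 + N{\left(183 \right)}} = \frac{150 + 26292}{-1081 - 172} = \frac{26442}{-1253} = 26442 \left(- \frac{1}{1253}\right) = - \frac{26442}{1253}$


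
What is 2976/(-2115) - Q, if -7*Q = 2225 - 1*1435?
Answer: 550006/4935 ≈ 111.45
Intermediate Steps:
Q = -790/7 (Q = -(2225 - 1*1435)/7 = -(2225 - 1435)/7 = -⅐*790 = -790/7 ≈ -112.86)
2976/(-2115) - Q = 2976/(-2115) - 1*(-790/7) = 2976*(-1/2115) + 790/7 = -992/705 + 790/7 = 550006/4935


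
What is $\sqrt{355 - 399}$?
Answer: $2 i \sqrt{11} \approx 6.6332 i$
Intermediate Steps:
$\sqrt{355 - 399} = \sqrt{-44} = 2 i \sqrt{11}$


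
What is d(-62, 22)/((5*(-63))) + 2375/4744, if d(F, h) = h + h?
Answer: 539389/1494360 ≈ 0.36095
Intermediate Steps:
d(F, h) = 2*h
d(-62, 22)/((5*(-63))) + 2375/4744 = (2*22)/((5*(-63))) + 2375/4744 = 44/(-315) + 2375*(1/4744) = 44*(-1/315) + 2375/4744 = -44/315 + 2375/4744 = 539389/1494360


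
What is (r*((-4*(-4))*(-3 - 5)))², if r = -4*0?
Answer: 0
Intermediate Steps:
r = 0
(r*((-4*(-4))*(-3 - 5)))² = (0*((-4*(-4))*(-3 - 5)))² = (0*(16*(-8)))² = (0*(-128))² = 0² = 0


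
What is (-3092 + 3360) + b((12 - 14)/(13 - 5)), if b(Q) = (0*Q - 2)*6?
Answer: 256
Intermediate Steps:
b(Q) = -12 (b(Q) = (0 - 2)*6 = -2*6 = -12)
(-3092 + 3360) + b((12 - 14)/(13 - 5)) = (-3092 + 3360) - 12 = 268 - 12 = 256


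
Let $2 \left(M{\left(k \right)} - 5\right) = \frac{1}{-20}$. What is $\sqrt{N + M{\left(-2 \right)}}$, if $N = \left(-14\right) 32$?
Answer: $\frac{3 i \sqrt{19690}}{20} \approx 21.048 i$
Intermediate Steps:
$N = -448$
$M{\left(k \right)} = \frac{199}{40}$ ($M{\left(k \right)} = 5 + \frac{1}{2 \left(-20\right)} = 5 + \frac{1}{2} \left(- \frac{1}{20}\right) = 5 - \frac{1}{40} = \frac{199}{40}$)
$\sqrt{N + M{\left(-2 \right)}} = \sqrt{-448 + \frac{199}{40}} = \sqrt{- \frac{17721}{40}} = \frac{3 i \sqrt{19690}}{20}$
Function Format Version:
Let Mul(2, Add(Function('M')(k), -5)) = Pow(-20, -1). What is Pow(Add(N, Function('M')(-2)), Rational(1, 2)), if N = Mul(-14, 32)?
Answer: Mul(Rational(3, 20), I, Pow(19690, Rational(1, 2))) ≈ Mul(21.048, I)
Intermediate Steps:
N = -448
Function('M')(k) = Rational(199, 40) (Function('M')(k) = Add(5, Mul(Rational(1, 2), Pow(-20, -1))) = Add(5, Mul(Rational(1, 2), Rational(-1, 20))) = Add(5, Rational(-1, 40)) = Rational(199, 40))
Pow(Add(N, Function('M')(-2)), Rational(1, 2)) = Pow(Add(-448, Rational(199, 40)), Rational(1, 2)) = Pow(Rational(-17721, 40), Rational(1, 2)) = Mul(Rational(3, 20), I, Pow(19690, Rational(1, 2)))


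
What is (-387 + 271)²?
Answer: 13456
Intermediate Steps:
(-387 + 271)² = (-116)² = 13456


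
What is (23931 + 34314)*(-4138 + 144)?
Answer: -232630530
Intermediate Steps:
(23931 + 34314)*(-4138 + 144) = 58245*(-3994) = -232630530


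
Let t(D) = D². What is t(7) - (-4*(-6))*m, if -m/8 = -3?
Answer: -527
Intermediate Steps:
m = 24 (m = -8*(-3) = 24)
t(7) - (-4*(-6))*m = 7² - (-4*(-6))*24 = 49 - 24*24 = 49 - 1*576 = 49 - 576 = -527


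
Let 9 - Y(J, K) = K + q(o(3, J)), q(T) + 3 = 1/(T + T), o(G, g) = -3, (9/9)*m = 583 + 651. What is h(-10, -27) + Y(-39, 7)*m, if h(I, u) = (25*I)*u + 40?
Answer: 39497/3 ≈ 13166.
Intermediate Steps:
m = 1234 (m = 583 + 651 = 1234)
h(I, u) = 40 + 25*I*u (h(I, u) = 25*I*u + 40 = 40 + 25*I*u)
q(T) = -3 + 1/(2*T) (q(T) = -3 + 1/(T + T) = -3 + 1/(2*T))
Y(J, K) = 73/6 - K (Y(J, K) = 9 - (K + (-3 + (½)/(-3))) = 9 - (K + (-3 + (½)*(-⅓))) = 9 - (K + (-3 - ⅙)) = 9 - (K - 19/6) = 9 - (-19/6 + K) = 9 + (19/6 - K) = 73/6 - K)
h(-10, -27) + Y(-39, 7)*m = (40 + 25*(-10)*(-27)) + (73/6 - 1*7)*1234 = (40 + 6750) + (73/6 - 7)*1234 = 6790 + (31/6)*1234 = 6790 + 19127/3 = 39497/3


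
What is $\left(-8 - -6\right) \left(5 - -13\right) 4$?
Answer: $-144$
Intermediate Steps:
$\left(-8 - -6\right) \left(5 - -13\right) 4 = \left(-8 + 6\right) \left(5 + 13\right) 4 = \left(-2\right) 18 \cdot 4 = \left(-36\right) 4 = -144$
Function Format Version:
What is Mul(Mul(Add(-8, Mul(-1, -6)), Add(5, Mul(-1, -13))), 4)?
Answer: -144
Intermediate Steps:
Mul(Mul(Add(-8, Mul(-1, -6)), Add(5, Mul(-1, -13))), 4) = Mul(Mul(Add(-8, 6), Add(5, 13)), 4) = Mul(Mul(-2, 18), 4) = Mul(-36, 4) = -144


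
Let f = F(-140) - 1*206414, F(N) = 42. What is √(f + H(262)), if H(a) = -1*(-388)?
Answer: 4*I*√12874 ≈ 453.85*I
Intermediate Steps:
H(a) = 388
f = -206372 (f = 42 - 1*206414 = 42 - 206414 = -206372)
√(f + H(262)) = √(-206372 + 388) = √(-205984) = 4*I*√12874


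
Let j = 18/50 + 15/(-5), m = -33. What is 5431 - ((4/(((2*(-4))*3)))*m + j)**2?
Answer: 13557051/2500 ≈ 5422.8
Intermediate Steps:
j = -66/25 (j = 18*(1/50) + 15*(-1/5) = 9/25 - 3 = -66/25 ≈ -2.6400)
5431 - ((4/(((2*(-4))*3)))*m + j)**2 = 5431 - ((4/(((2*(-4))*3)))*(-33) - 66/25)**2 = 5431 - ((4/((-8*3)))*(-33) - 66/25)**2 = 5431 - ((4/(-24))*(-33) - 66/25)**2 = 5431 - ((4*(-1/24))*(-33) - 66/25)**2 = 5431 - (-1/6*(-33) - 66/25)**2 = 5431 - (11/2 - 66/25)**2 = 5431 - (143/50)**2 = 5431 - 1*20449/2500 = 5431 - 20449/2500 = 13557051/2500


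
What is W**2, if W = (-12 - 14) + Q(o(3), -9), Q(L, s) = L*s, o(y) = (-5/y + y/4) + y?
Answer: 32041/16 ≈ 2002.6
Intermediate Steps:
o(y) = -5/y + 5*y/4 (o(y) = (-5/y + y*(1/4)) + y = (-5/y + y/4) + y = -5/y + 5*y/4)
W = -179/4 (W = (-12 - 14) + (-5/3 + (5/4)*3)*(-9) = -26 + (-5*1/3 + 15/4)*(-9) = -26 + (-5/3 + 15/4)*(-9) = -26 + (25/12)*(-9) = -26 - 75/4 = -179/4 ≈ -44.750)
W**2 = (-179/4)**2 = 32041/16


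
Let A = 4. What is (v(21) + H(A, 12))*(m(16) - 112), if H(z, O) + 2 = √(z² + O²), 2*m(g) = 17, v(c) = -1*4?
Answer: 621 - 414*√10 ≈ -688.18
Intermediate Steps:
v(c) = -4
m(g) = 17/2 (m(g) = (½)*17 = 17/2)
H(z, O) = -2 + √(O² + z²) (H(z, O) = -2 + √(z² + O²) = -2 + √(O² + z²))
(v(21) + H(A, 12))*(m(16) - 112) = (-4 + (-2 + √(12² + 4²)))*(17/2 - 112) = (-4 + (-2 + √(144 + 16)))*(-207/2) = (-4 + (-2 + √160))*(-207/2) = (-4 + (-2 + 4*√10))*(-207/2) = (-6 + 4*√10)*(-207/2) = 621 - 414*√10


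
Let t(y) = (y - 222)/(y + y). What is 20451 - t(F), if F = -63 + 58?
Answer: 204283/10 ≈ 20428.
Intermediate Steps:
F = -5
t(y) = (-222 + y)/(2*y) (t(y) = (-222 + y)/((2*y)) = (-222 + y)*(1/(2*y)) = (-222 + y)/(2*y))
20451 - t(F) = 20451 - (-222 - 5)/(2*(-5)) = 20451 - (-1)*(-227)/(2*5) = 20451 - 1*227/10 = 20451 - 227/10 = 204283/10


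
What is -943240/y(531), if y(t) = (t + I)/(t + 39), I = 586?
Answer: -537646800/1117 ≈ -4.8133e+5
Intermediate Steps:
y(t) = (586 + t)/(39 + t) (y(t) = (t + 586)/(t + 39) = (586 + t)/(39 + t))
-943240/y(531) = -943240*(39 + 531)/(586 + 531) = -943240/(1117/570) = -943240/((1/570)*1117) = -943240/1117/570 = -943240*570/1117 = -537646800/1117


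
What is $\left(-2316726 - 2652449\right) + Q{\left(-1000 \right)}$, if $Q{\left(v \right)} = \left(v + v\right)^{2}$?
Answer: $-969175$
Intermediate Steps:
$Q{\left(v \right)} = 4 v^{2}$ ($Q{\left(v \right)} = \left(2 v\right)^{2} = 4 v^{2}$)
$\left(-2316726 - 2652449\right) + Q{\left(-1000 \right)} = \left(-2316726 - 2652449\right) + 4 \left(-1000\right)^{2} = -4969175 + 4 \cdot 1000000 = -4969175 + 4000000 = -969175$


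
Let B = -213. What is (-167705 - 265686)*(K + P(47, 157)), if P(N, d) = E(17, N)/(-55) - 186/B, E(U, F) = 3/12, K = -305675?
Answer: 2069281640426021/15620 ≈ 1.3248e+11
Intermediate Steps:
E(U, F) = ¼ (E(U, F) = 3*(1/12) = ¼)
P(N, d) = 13569/15620 (P(N, d) = (¼)/(-55) - 186/(-213) = (¼)*(-1/55) - 186*(-1/213) = -1/220 + 62/71 = 13569/15620)
(-167705 - 265686)*(K + P(47, 157)) = (-167705 - 265686)*(-305675 + 13569/15620) = -433391*(-4774629931/15620) = 2069281640426021/15620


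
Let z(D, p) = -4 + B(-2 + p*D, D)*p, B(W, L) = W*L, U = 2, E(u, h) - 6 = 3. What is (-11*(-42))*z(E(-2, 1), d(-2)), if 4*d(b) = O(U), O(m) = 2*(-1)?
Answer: 23331/2 ≈ 11666.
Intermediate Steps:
E(u, h) = 9 (E(u, h) = 6 + 3 = 9)
O(m) = -2
B(W, L) = L*W
d(b) = -½ (d(b) = (¼)*(-2) = -½)
z(D, p) = -4 + D*p*(-2 + D*p) (z(D, p) = -4 + (D*(-2 + p*D))*p = -4 + (D*(-2 + D*p))*p = -4 + D*p*(-2 + D*p))
(-11*(-42))*z(E(-2, 1), d(-2)) = (-11*(-42))*(-4 + 9*(-½)*(-2 + 9*(-½))) = 462*(-4 + 9*(-½)*(-2 - 9/2)) = 462*(-4 + 9*(-½)*(-13/2)) = 462*(-4 + 117/4) = 462*(101/4) = 23331/2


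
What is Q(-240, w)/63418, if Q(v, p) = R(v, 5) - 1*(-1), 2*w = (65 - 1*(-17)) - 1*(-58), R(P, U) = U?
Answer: 3/31709 ≈ 9.4610e-5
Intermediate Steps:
w = 70 (w = ((65 - 1*(-17)) - 1*(-58))/2 = ((65 + 17) + 58)/2 = (82 + 58)/2 = (½)*140 = 70)
Q(v, p) = 6 (Q(v, p) = 5 - 1*(-1) = 5 + 1 = 6)
Q(-240, w)/63418 = 6/63418 = 6*(1/63418) = 3/31709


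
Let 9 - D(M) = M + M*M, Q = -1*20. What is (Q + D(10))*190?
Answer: -22990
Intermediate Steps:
Q = -20
D(M) = 9 - M - M² (D(M) = 9 - (M + M*M) = 9 - (M + M²) = 9 + (-M - M²) = 9 - M - M²)
(Q + D(10))*190 = (-20 + (9 - 1*10 - 1*10²))*190 = (-20 + (9 - 10 - 1*100))*190 = (-20 + (9 - 10 - 100))*190 = (-20 - 101)*190 = -121*190 = -22990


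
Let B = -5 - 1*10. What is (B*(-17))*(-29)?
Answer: -7395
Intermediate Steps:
B = -15 (B = -5 - 10 = -15)
(B*(-17))*(-29) = -15*(-17)*(-29) = 255*(-29) = -7395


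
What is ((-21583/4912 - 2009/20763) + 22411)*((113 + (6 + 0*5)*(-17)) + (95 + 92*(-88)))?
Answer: -9129341419892105/50993928 ≈ -1.7903e+8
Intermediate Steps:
((-21583/4912 - 2009/20763) + 22411)*((113 + (6 + 0*5)*(-17)) + (95 + 92*(-88))) = ((-21583*1/4912 - 2009*1/20763) + 22411)*((113 + (6 + 0)*(-17)) + (95 - 8096)) = ((-21583/4912 - 2009/20763) + 22411)*((113 + 6*(-17)) - 8001) = (-457996037/101987856 + 22411)*((113 - 102) - 8001) = 2285191844779*(11 - 8001)/101987856 = (2285191844779/101987856)*(-7990) = -9129341419892105/50993928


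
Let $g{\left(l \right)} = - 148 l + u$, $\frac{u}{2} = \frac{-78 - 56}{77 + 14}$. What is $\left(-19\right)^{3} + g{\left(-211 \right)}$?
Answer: $\frac{2217311}{91} \approx 24366.0$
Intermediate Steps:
$u = - \frac{268}{91}$ ($u = 2 \frac{-78 - 56}{77 + 14} = 2 \left(- \frac{134}{91}\right) = - \frac{268}{91} \approx -2.9451$)
$g{\left(l \right)} = - \frac{268}{91} - 148 l$ ($g{\left(l \right)} = - 148 l - \frac{268}{91} = - \frac{268}{91} - 148 l$)
$\left(-19\right)^{3} + g{\left(-211 \right)} = \left(-19\right)^{3} - - \frac{2841480}{91} = -6859 + \left(- \frac{268}{91} + 31228\right) = -6859 + \frac{2841480}{91} = \frac{2217311}{91}$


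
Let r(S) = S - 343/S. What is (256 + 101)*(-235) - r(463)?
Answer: -39057411/463 ≈ -84357.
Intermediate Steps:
(256 + 101)*(-235) - r(463) = (256 + 101)*(-235) - (463 - 343/463) = 357*(-235) - (463 - 343*1/463) = -83895 - (463 - 343/463) = -83895 - 1*214026/463 = -83895 - 214026/463 = -39057411/463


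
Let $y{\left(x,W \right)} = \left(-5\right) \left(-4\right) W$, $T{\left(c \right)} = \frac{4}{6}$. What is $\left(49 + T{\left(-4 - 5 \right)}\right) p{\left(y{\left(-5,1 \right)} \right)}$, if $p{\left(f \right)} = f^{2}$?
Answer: $\frac{59600}{3} \approx 19867.0$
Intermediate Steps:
$T{\left(c \right)} = \frac{2}{3}$ ($T{\left(c \right)} = 4 \cdot \frac{1}{6} = \frac{2}{3}$)
$y{\left(x,W \right)} = 20 W$
$\left(49 + T{\left(-4 - 5 \right)}\right) p{\left(y{\left(-5,1 \right)} \right)} = \left(49 + \frac{2}{3}\right) \left(20 \cdot 1\right)^{2} = \frac{149 \cdot 20^{2}}{3} = \frac{149}{3} \cdot 400 = \frac{59600}{3}$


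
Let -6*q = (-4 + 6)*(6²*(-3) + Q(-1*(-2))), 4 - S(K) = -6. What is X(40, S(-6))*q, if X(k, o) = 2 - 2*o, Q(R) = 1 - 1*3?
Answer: -660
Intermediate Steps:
S(K) = 10 (S(K) = 4 - 1*(-6) = 4 + 6 = 10)
Q(R) = -2 (Q(R) = 1 - 3 = -2)
q = 110/3 (q = -(-4 + 6)*(6²*(-3) - 2)/6 = -(36*(-3) - 2)/3 = -(-108 - 2)/3 = -(-110)/3 = -⅙*(-220) = 110/3 ≈ 36.667)
X(40, S(-6))*q = (2 - 2*10)*(110/3) = (2 - 20)*(110/3) = -18*110/3 = -660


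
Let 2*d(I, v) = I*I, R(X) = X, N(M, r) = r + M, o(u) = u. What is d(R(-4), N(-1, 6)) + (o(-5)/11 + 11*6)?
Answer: 809/11 ≈ 73.545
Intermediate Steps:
N(M, r) = M + r
d(I, v) = I**2/2 (d(I, v) = (I*I)/2 = I**2/2)
d(R(-4), N(-1, 6)) + (o(-5)/11 + 11*6) = (1/2)*(-4)**2 + (-5/11 + 11*6) = (1/2)*16 + (-5*1/11 + 66) = 8 + (-5/11 + 66) = 8 + 721/11 = 809/11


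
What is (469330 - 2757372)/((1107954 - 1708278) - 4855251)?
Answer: 2288042/5455575 ≈ 0.41939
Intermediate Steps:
(469330 - 2757372)/((1107954 - 1708278) - 4855251) = -2288042/(-600324 - 4855251) = -2288042/(-5455575) = -2288042*(-1/5455575) = 2288042/5455575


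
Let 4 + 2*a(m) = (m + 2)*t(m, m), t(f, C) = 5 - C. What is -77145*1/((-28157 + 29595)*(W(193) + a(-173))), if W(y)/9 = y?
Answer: 77145/19389992 ≈ 0.0039786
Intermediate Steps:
W(y) = 9*y
a(m) = -2 + (2 + m)*(5 - m)/2 (a(m) = -2 + ((m + 2)*(5 - m))/2 = -2 + ((2 + m)*(5 - m))/2 = -2 + (2 + m)*(5 - m)/2)
-77145*1/((-28157 + 29595)*(W(193) + a(-173))) = -77145*1/((-28157 + 29595)*(9*193 + (3 - ½*(-173)² + (3/2)*(-173)))) = -77145*1/(1438*(1737 + (3 - ½*29929 - 519/2))) = -77145*1/(1438*(1737 + (3 - 29929/2 - 519/2))) = -77145*1/(1438*(1737 - 15221)) = -77145/(1438*(-13484)) = -77145/(-19389992) = -77145*(-1/19389992) = 77145/19389992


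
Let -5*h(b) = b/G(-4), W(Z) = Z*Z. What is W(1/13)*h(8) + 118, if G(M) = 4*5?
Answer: 498548/4225 ≈ 118.00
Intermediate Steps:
G(M) = 20
W(Z) = Z²
h(b) = -b/100 (h(b) = -b/(5*20) = -b/100)
W(1/13)*h(8) + 118 = (1/13)²*(-1/100*8) + 118 = (1/13)²*(-2/25) + 118 = (1/169)*(-2/25) + 118 = -2/4225 + 118 = 498548/4225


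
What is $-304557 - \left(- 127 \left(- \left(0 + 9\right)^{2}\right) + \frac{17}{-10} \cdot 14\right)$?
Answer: $- \frac{1574101}{5} \approx -3.1482 \cdot 10^{5}$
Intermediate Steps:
$-304557 - \left(- 127 \left(- \left(0 + 9\right)^{2}\right) + \frac{17}{-10} \cdot 14\right) = -304557 - \left(- 127 \left(- 9^{2}\right) + 17 \left(- \frac{1}{10}\right) 14\right) = -304557 - \left(- 127 \left(\left(-1\right) 81\right) - \frac{119}{5}\right) = -304557 - \left(\left(-127\right) \left(-81\right) - \frac{119}{5}\right) = -304557 - \left(10287 - \frac{119}{5}\right) = -304557 - \frac{51316}{5} = - \frac{1574101}{5}$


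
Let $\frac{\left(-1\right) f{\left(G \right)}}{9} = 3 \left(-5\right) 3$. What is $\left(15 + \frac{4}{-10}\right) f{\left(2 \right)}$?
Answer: $5913$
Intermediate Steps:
$f{\left(G \right)} = 405$ ($f{\left(G \right)} = - 9 \cdot 3 \left(-5\right) 3 = - 9 \left(\left(-15\right) 3\right) = \left(-9\right) \left(-45\right) = 405$)
$\left(15 + \frac{4}{-10}\right) f{\left(2 \right)} = \left(15 + \frac{4}{-10}\right) 405 = \left(15 + 4 \left(- \frac{1}{10}\right)\right) 405 = \left(15 - \frac{2}{5}\right) 405 = \frac{73}{5} \cdot 405 = 5913$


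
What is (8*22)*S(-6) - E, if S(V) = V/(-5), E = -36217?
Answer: 182141/5 ≈ 36428.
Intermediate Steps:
S(V) = -V/5 (S(V) = V*(-⅕) = -V/5)
(8*22)*S(-6) - E = (8*22)*(-⅕*(-6)) - 1*(-36217) = 176*(6/5) + 36217 = 1056/5 + 36217 = 182141/5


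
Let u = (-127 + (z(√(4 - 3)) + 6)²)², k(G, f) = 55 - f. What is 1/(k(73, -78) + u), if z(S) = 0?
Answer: 1/8414 ≈ 0.00011885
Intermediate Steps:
u = 8281 (u = (-127 + (0 + 6)²)² = (-127 + 6²)² = (-127 + 36)² = (-91)² = 8281)
1/(k(73, -78) + u) = 1/((55 - 1*(-78)) + 8281) = 1/((55 + 78) + 8281) = 1/(133 + 8281) = 1/8414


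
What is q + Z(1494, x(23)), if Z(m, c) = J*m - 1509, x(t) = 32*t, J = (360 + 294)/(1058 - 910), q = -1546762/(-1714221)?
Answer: 323078178550/63426177 ≈ 5093.8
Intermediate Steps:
q = 1546762/1714221 (q = -1546762*(-1/1714221) = 1546762/1714221 ≈ 0.90231)
J = 327/74 (J = 654/148 = 654*(1/148) = 327/74 ≈ 4.4189)
Z(m, c) = -1509 + 327*m/74 (Z(m, c) = 327*m/74 - 1509 = -1509 + 327*m/74)
q + Z(1494, x(23)) = 1546762/1714221 + (-1509 + (327/74)*1494) = 1546762/1714221 + (-1509 + 244269/37) = 1546762/1714221 + 188436/37 = 323078178550/63426177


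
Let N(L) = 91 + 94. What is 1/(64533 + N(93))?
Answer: 1/64718 ≈ 1.5452e-5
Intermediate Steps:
N(L) = 185
1/(64533 + N(93)) = 1/(64533 + 185) = 1/64718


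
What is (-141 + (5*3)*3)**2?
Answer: 9216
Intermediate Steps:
(-141 + (5*3)*3)**2 = (-141 + 15*3)**2 = (-141 + 45)**2 = (-96)**2 = 9216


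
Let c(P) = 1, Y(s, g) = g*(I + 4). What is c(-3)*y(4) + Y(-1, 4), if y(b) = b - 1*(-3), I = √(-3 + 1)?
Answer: 23 + 4*I*√2 ≈ 23.0 + 5.6569*I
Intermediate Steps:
I = I*√2 (I = √(-2) = I*√2 ≈ 1.4142*I)
y(b) = 3 + b (y(b) = b + 3 = 3 + b)
Y(s, g) = g*(4 + I*√2) (Y(s, g) = g*(I*√2 + 4) = g*(4 + I*√2))
c(-3)*y(4) + Y(-1, 4) = 1*(3 + 4) + 4*(4 + I*√2) = 1*7 + (16 + 4*I*√2) = 7 + (16 + 4*I*√2) = 23 + 4*I*√2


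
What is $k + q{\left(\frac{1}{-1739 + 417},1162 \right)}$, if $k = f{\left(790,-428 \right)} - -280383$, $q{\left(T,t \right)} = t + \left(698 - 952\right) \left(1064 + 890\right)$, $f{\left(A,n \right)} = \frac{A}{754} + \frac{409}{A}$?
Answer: $- \frac{63964780687}{297830} \approx -2.1477 \cdot 10^{5}$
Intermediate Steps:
$f{\left(A,n \right)} = \frac{409}{A} + \frac{A}{754}$ ($f{\left(A,n \right)} = A \frac{1}{754} + \frac{409}{A} = \frac{A}{754} + \frac{409}{A} = \frac{409}{A} + \frac{A}{754}$)
$q{\left(T,t \right)} = -496316 + t$ ($q{\left(T,t \right)} = t - 496316 = -496316 + t$)
$k = \frac{83506935133}{297830}$ ($k = \left(\frac{409}{790} + \frac{1}{754} \cdot 790\right) - -280383 = \left(409 \cdot \frac{1}{790} + \frac{395}{377}\right) + 280383 = \left(\frac{409}{790} + \frac{395}{377}\right) + 280383 = \frac{466243}{297830} + 280383 = \frac{83506935133}{297830} \approx 2.8038 \cdot 10^{5}$)
$k + q{\left(\frac{1}{-1739 + 417},1162 \right)} = \frac{83506935133}{297830} + \left(-496316 + 1162\right) = \frac{83506935133}{297830} - 495154 = - \frac{63964780687}{297830}$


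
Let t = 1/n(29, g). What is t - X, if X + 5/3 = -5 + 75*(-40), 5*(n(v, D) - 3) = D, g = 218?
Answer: 2101675/699 ≈ 3006.7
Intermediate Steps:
n(v, D) = 3 + D/5
t = 5/233 (t = 1/(3 + (1/5)*218) = 1/(3 + 218/5) = 1/(233/5) = 5/233 ≈ 0.021459)
X = -9020/3 (X = -5/3 + (-5 + 75*(-40)) = -5/3 + (-5 - 3000) = -5/3 - 3005 = -9020/3 ≈ -3006.7)
t - X = 5/233 - 1*(-9020/3) = 5/233 + 9020/3 = 2101675/699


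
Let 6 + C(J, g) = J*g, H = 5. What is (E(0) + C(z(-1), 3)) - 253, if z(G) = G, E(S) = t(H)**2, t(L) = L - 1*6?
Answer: -261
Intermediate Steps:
t(L) = -6 + L (t(L) = L - 6 = -6 + L)
E(S) = 1 (E(S) = (-6 + 5)**2 = (-1)**2 = 1)
C(J, g) = -6 + J*g
(E(0) + C(z(-1), 3)) - 253 = (1 + (-6 - 1*3)) - 253 = (1 + (-6 - 3)) - 253 = (1 - 9) - 253 = -8 - 253 = -261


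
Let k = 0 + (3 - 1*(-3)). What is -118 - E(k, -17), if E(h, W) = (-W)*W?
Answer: 171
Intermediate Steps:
k = 6 (k = 0 + (3 + 3) = 0 + 6 = 6)
E(h, W) = -W**2
-118 - E(k, -17) = -118 - (-1)*(-17)**2 = -118 - (-1)*289 = -118 - 1*(-289) = -118 + 289 = 171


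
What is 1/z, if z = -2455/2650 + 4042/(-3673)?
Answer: -1946690/3945703 ≈ -0.49337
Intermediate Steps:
z = -3945703/1946690 (z = -2455*1/2650 + 4042*(-1/3673) = -491/530 - 4042/3673 = -3945703/1946690 ≈ -2.0269)
1/z = 1/(-3945703/1946690) = -1946690/3945703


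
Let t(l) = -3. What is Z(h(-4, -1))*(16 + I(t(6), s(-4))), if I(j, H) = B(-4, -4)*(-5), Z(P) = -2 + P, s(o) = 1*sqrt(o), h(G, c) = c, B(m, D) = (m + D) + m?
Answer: -228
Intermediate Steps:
B(m, D) = D + 2*m (B(m, D) = (D + m) + m = D + 2*m)
s(o) = sqrt(o)
I(j, H) = 60 (I(j, H) = (-4 + 2*(-4))*(-5) = (-4 - 8)*(-5) = -12*(-5) = 60)
Z(h(-4, -1))*(16 + I(t(6), s(-4))) = (-2 - 1)*(16 + 60) = -3*76 = -228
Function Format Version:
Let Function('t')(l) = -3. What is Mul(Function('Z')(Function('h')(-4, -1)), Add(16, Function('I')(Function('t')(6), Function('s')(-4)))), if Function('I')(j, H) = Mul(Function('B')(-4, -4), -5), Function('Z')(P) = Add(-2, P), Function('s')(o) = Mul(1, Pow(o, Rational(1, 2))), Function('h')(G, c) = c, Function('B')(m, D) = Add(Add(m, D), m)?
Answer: -228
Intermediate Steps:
Function('B')(m, D) = Add(D, Mul(2, m)) (Function('B')(m, D) = Add(Add(D, m), m) = Add(D, Mul(2, m)))
Function('s')(o) = Pow(o, Rational(1, 2))
Function('I')(j, H) = 60 (Function('I')(j, H) = Mul(Add(-4, Mul(2, -4)), -5) = Mul(Add(-4, -8), -5) = Mul(-12, -5) = 60)
Mul(Function('Z')(Function('h')(-4, -1)), Add(16, Function('I')(Function('t')(6), Function('s')(-4)))) = Mul(Add(-2, -1), Add(16, 60)) = Mul(-3, 76) = -228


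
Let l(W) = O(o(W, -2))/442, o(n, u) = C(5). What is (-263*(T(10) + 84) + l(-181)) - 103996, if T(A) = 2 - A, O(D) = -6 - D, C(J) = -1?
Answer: -54800933/442 ≈ -1.2398e+5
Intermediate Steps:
o(n, u) = -1
l(W) = -5/442 (l(W) = (-6 - 1*(-1))/442 = (-6 + 1)*(1/442) = -5*1/442 = -5/442)
(-263*(T(10) + 84) + l(-181)) - 103996 = (-263*((2 - 1*10) + 84) - 5/442) - 103996 = (-263*((2 - 10) + 84) - 5/442) - 103996 = (-263*(-8 + 84) - 5/442) - 103996 = (-263*76 - 5/442) - 103996 = (-19988 - 5/442) - 103996 = -8834701/442 - 103996 = -54800933/442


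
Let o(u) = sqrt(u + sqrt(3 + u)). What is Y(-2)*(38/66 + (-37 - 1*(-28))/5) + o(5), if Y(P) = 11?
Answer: -202/15 + sqrt(5 + 2*sqrt(2)) ≈ -10.669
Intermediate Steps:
Y(-2)*(38/66 + (-37 - 1*(-28))/5) + o(5) = 11*(38/66 + (-37 - 1*(-28))/5) + sqrt(5 + sqrt(3 + 5)) = 11*(38*(1/66) + (-37 + 28)*(1/5)) + sqrt(5 + sqrt(8)) = 11*(19/33 - 9*1/5) + sqrt(5 + 2*sqrt(2)) = 11*(19/33 - 9/5) + sqrt(5 + 2*sqrt(2)) = 11*(-202/165) + sqrt(5 + 2*sqrt(2)) = -202/15 + sqrt(5 + 2*sqrt(2))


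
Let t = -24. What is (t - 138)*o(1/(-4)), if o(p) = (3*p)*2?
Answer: 243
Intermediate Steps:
o(p) = 6*p
(t - 138)*o(1/(-4)) = (-24 - 138)*(6/(-4)) = -972*(-1)/4 = -162*(-3/2) = 243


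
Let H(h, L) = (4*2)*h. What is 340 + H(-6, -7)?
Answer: 292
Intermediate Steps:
H(h, L) = 8*h
340 + H(-6, -7) = 340 + 8*(-6) = 340 - 48 = 292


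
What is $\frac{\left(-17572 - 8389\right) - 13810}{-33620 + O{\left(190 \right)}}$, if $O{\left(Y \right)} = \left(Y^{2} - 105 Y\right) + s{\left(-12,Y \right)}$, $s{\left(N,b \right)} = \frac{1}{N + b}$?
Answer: $\frac{2359746}{1036553} \approx 2.2765$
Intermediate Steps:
$O{\left(Y \right)} = Y^{2} + \frac{1}{-12 + Y} - 105 Y$ ($O{\left(Y \right)} = \left(Y^{2} - 105 Y\right) + \frac{1}{-12 + Y} = Y^{2} + \frac{1}{-12 + Y} - 105 Y$)
$\frac{\left(-17572 - 8389\right) - 13810}{-33620 + O{\left(190 \right)}} = \frac{\left(-17572 - 8389\right) - 13810}{-33620 + \frac{1 + 190 \left(-105 + 190\right) \left(-12 + 190\right)}{-12 + 190}} = \frac{\left(-17572 - 8389\right) - 13810}{-33620 + \frac{1 + 190 \cdot 85 \cdot 178}{178}} = \frac{-25961 - 13810}{-33620 + \frac{1 + 2874700}{178}} = - \frac{39771}{-33620 + \frac{1}{178} \cdot 2874701} = - \frac{39771}{-33620 + \frac{2874701}{178}} = - \frac{39771}{- \frac{3109659}{178}} = \left(-39771\right) \left(- \frac{178}{3109659}\right) = \frac{2359746}{1036553}$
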